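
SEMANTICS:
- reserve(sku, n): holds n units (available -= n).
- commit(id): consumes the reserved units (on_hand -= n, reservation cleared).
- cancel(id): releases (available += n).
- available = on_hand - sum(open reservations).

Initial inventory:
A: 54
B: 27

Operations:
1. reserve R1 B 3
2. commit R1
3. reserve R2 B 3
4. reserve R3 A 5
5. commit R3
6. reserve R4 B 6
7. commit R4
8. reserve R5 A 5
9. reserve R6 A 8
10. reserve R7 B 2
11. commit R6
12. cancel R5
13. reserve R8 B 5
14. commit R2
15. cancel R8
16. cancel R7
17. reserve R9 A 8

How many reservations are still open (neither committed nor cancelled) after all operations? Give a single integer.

Answer: 1

Derivation:
Step 1: reserve R1 B 3 -> on_hand[A=54 B=27] avail[A=54 B=24] open={R1}
Step 2: commit R1 -> on_hand[A=54 B=24] avail[A=54 B=24] open={}
Step 3: reserve R2 B 3 -> on_hand[A=54 B=24] avail[A=54 B=21] open={R2}
Step 4: reserve R3 A 5 -> on_hand[A=54 B=24] avail[A=49 B=21] open={R2,R3}
Step 5: commit R3 -> on_hand[A=49 B=24] avail[A=49 B=21] open={R2}
Step 6: reserve R4 B 6 -> on_hand[A=49 B=24] avail[A=49 B=15] open={R2,R4}
Step 7: commit R4 -> on_hand[A=49 B=18] avail[A=49 B=15] open={R2}
Step 8: reserve R5 A 5 -> on_hand[A=49 B=18] avail[A=44 B=15] open={R2,R5}
Step 9: reserve R6 A 8 -> on_hand[A=49 B=18] avail[A=36 B=15] open={R2,R5,R6}
Step 10: reserve R7 B 2 -> on_hand[A=49 B=18] avail[A=36 B=13] open={R2,R5,R6,R7}
Step 11: commit R6 -> on_hand[A=41 B=18] avail[A=36 B=13] open={R2,R5,R7}
Step 12: cancel R5 -> on_hand[A=41 B=18] avail[A=41 B=13] open={R2,R7}
Step 13: reserve R8 B 5 -> on_hand[A=41 B=18] avail[A=41 B=8] open={R2,R7,R8}
Step 14: commit R2 -> on_hand[A=41 B=15] avail[A=41 B=8] open={R7,R8}
Step 15: cancel R8 -> on_hand[A=41 B=15] avail[A=41 B=13] open={R7}
Step 16: cancel R7 -> on_hand[A=41 B=15] avail[A=41 B=15] open={}
Step 17: reserve R9 A 8 -> on_hand[A=41 B=15] avail[A=33 B=15] open={R9}
Open reservations: ['R9'] -> 1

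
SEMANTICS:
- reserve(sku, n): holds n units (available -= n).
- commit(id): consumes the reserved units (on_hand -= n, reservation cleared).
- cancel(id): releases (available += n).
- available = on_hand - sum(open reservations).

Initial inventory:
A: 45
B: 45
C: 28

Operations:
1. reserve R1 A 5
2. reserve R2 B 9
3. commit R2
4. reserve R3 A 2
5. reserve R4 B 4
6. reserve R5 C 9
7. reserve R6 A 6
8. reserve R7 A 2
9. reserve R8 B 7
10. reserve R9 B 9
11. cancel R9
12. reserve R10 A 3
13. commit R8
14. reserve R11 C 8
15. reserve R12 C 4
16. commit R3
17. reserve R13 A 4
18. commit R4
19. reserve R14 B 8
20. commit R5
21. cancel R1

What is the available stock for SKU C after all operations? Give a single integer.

Answer: 7

Derivation:
Step 1: reserve R1 A 5 -> on_hand[A=45 B=45 C=28] avail[A=40 B=45 C=28] open={R1}
Step 2: reserve R2 B 9 -> on_hand[A=45 B=45 C=28] avail[A=40 B=36 C=28] open={R1,R2}
Step 3: commit R2 -> on_hand[A=45 B=36 C=28] avail[A=40 B=36 C=28] open={R1}
Step 4: reserve R3 A 2 -> on_hand[A=45 B=36 C=28] avail[A=38 B=36 C=28] open={R1,R3}
Step 5: reserve R4 B 4 -> on_hand[A=45 B=36 C=28] avail[A=38 B=32 C=28] open={R1,R3,R4}
Step 6: reserve R5 C 9 -> on_hand[A=45 B=36 C=28] avail[A=38 B=32 C=19] open={R1,R3,R4,R5}
Step 7: reserve R6 A 6 -> on_hand[A=45 B=36 C=28] avail[A=32 B=32 C=19] open={R1,R3,R4,R5,R6}
Step 8: reserve R7 A 2 -> on_hand[A=45 B=36 C=28] avail[A=30 B=32 C=19] open={R1,R3,R4,R5,R6,R7}
Step 9: reserve R8 B 7 -> on_hand[A=45 B=36 C=28] avail[A=30 B=25 C=19] open={R1,R3,R4,R5,R6,R7,R8}
Step 10: reserve R9 B 9 -> on_hand[A=45 B=36 C=28] avail[A=30 B=16 C=19] open={R1,R3,R4,R5,R6,R7,R8,R9}
Step 11: cancel R9 -> on_hand[A=45 B=36 C=28] avail[A=30 B=25 C=19] open={R1,R3,R4,R5,R6,R7,R8}
Step 12: reserve R10 A 3 -> on_hand[A=45 B=36 C=28] avail[A=27 B=25 C=19] open={R1,R10,R3,R4,R5,R6,R7,R8}
Step 13: commit R8 -> on_hand[A=45 B=29 C=28] avail[A=27 B=25 C=19] open={R1,R10,R3,R4,R5,R6,R7}
Step 14: reserve R11 C 8 -> on_hand[A=45 B=29 C=28] avail[A=27 B=25 C=11] open={R1,R10,R11,R3,R4,R5,R6,R7}
Step 15: reserve R12 C 4 -> on_hand[A=45 B=29 C=28] avail[A=27 B=25 C=7] open={R1,R10,R11,R12,R3,R4,R5,R6,R7}
Step 16: commit R3 -> on_hand[A=43 B=29 C=28] avail[A=27 B=25 C=7] open={R1,R10,R11,R12,R4,R5,R6,R7}
Step 17: reserve R13 A 4 -> on_hand[A=43 B=29 C=28] avail[A=23 B=25 C=7] open={R1,R10,R11,R12,R13,R4,R5,R6,R7}
Step 18: commit R4 -> on_hand[A=43 B=25 C=28] avail[A=23 B=25 C=7] open={R1,R10,R11,R12,R13,R5,R6,R7}
Step 19: reserve R14 B 8 -> on_hand[A=43 B=25 C=28] avail[A=23 B=17 C=7] open={R1,R10,R11,R12,R13,R14,R5,R6,R7}
Step 20: commit R5 -> on_hand[A=43 B=25 C=19] avail[A=23 B=17 C=7] open={R1,R10,R11,R12,R13,R14,R6,R7}
Step 21: cancel R1 -> on_hand[A=43 B=25 C=19] avail[A=28 B=17 C=7] open={R10,R11,R12,R13,R14,R6,R7}
Final available[C] = 7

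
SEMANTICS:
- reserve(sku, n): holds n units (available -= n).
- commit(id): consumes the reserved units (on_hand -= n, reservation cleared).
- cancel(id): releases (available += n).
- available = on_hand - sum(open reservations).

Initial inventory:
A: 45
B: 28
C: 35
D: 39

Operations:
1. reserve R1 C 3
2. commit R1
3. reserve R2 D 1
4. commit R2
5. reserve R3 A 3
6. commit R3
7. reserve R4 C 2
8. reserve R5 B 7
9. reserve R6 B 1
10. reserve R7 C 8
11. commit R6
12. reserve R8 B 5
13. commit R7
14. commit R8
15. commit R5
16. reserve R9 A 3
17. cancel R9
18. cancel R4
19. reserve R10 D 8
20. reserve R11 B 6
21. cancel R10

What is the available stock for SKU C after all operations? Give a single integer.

Answer: 24

Derivation:
Step 1: reserve R1 C 3 -> on_hand[A=45 B=28 C=35 D=39] avail[A=45 B=28 C=32 D=39] open={R1}
Step 2: commit R1 -> on_hand[A=45 B=28 C=32 D=39] avail[A=45 B=28 C=32 D=39] open={}
Step 3: reserve R2 D 1 -> on_hand[A=45 B=28 C=32 D=39] avail[A=45 B=28 C=32 D=38] open={R2}
Step 4: commit R2 -> on_hand[A=45 B=28 C=32 D=38] avail[A=45 B=28 C=32 D=38] open={}
Step 5: reserve R3 A 3 -> on_hand[A=45 B=28 C=32 D=38] avail[A=42 B=28 C=32 D=38] open={R3}
Step 6: commit R3 -> on_hand[A=42 B=28 C=32 D=38] avail[A=42 B=28 C=32 D=38] open={}
Step 7: reserve R4 C 2 -> on_hand[A=42 B=28 C=32 D=38] avail[A=42 B=28 C=30 D=38] open={R4}
Step 8: reserve R5 B 7 -> on_hand[A=42 B=28 C=32 D=38] avail[A=42 B=21 C=30 D=38] open={R4,R5}
Step 9: reserve R6 B 1 -> on_hand[A=42 B=28 C=32 D=38] avail[A=42 B=20 C=30 D=38] open={R4,R5,R6}
Step 10: reserve R7 C 8 -> on_hand[A=42 B=28 C=32 D=38] avail[A=42 B=20 C=22 D=38] open={R4,R5,R6,R7}
Step 11: commit R6 -> on_hand[A=42 B=27 C=32 D=38] avail[A=42 B=20 C=22 D=38] open={R4,R5,R7}
Step 12: reserve R8 B 5 -> on_hand[A=42 B=27 C=32 D=38] avail[A=42 B=15 C=22 D=38] open={R4,R5,R7,R8}
Step 13: commit R7 -> on_hand[A=42 B=27 C=24 D=38] avail[A=42 B=15 C=22 D=38] open={R4,R5,R8}
Step 14: commit R8 -> on_hand[A=42 B=22 C=24 D=38] avail[A=42 B=15 C=22 D=38] open={R4,R5}
Step 15: commit R5 -> on_hand[A=42 B=15 C=24 D=38] avail[A=42 B=15 C=22 D=38] open={R4}
Step 16: reserve R9 A 3 -> on_hand[A=42 B=15 C=24 D=38] avail[A=39 B=15 C=22 D=38] open={R4,R9}
Step 17: cancel R9 -> on_hand[A=42 B=15 C=24 D=38] avail[A=42 B=15 C=22 D=38] open={R4}
Step 18: cancel R4 -> on_hand[A=42 B=15 C=24 D=38] avail[A=42 B=15 C=24 D=38] open={}
Step 19: reserve R10 D 8 -> on_hand[A=42 B=15 C=24 D=38] avail[A=42 B=15 C=24 D=30] open={R10}
Step 20: reserve R11 B 6 -> on_hand[A=42 B=15 C=24 D=38] avail[A=42 B=9 C=24 D=30] open={R10,R11}
Step 21: cancel R10 -> on_hand[A=42 B=15 C=24 D=38] avail[A=42 B=9 C=24 D=38] open={R11}
Final available[C] = 24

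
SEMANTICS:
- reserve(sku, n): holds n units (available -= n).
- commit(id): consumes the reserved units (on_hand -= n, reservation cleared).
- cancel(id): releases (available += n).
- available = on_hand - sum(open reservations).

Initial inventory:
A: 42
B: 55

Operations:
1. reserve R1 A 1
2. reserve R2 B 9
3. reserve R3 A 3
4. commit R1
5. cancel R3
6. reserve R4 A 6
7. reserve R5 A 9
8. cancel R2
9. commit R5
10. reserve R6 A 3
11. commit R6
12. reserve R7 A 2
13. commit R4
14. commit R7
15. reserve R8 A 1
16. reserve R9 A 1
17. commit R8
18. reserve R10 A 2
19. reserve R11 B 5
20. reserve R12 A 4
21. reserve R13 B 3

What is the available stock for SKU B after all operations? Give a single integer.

Answer: 47

Derivation:
Step 1: reserve R1 A 1 -> on_hand[A=42 B=55] avail[A=41 B=55] open={R1}
Step 2: reserve R2 B 9 -> on_hand[A=42 B=55] avail[A=41 B=46] open={R1,R2}
Step 3: reserve R3 A 3 -> on_hand[A=42 B=55] avail[A=38 B=46] open={R1,R2,R3}
Step 4: commit R1 -> on_hand[A=41 B=55] avail[A=38 B=46] open={R2,R3}
Step 5: cancel R3 -> on_hand[A=41 B=55] avail[A=41 B=46] open={R2}
Step 6: reserve R4 A 6 -> on_hand[A=41 B=55] avail[A=35 B=46] open={R2,R4}
Step 7: reserve R5 A 9 -> on_hand[A=41 B=55] avail[A=26 B=46] open={R2,R4,R5}
Step 8: cancel R2 -> on_hand[A=41 B=55] avail[A=26 B=55] open={R4,R5}
Step 9: commit R5 -> on_hand[A=32 B=55] avail[A=26 B=55] open={R4}
Step 10: reserve R6 A 3 -> on_hand[A=32 B=55] avail[A=23 B=55] open={R4,R6}
Step 11: commit R6 -> on_hand[A=29 B=55] avail[A=23 B=55] open={R4}
Step 12: reserve R7 A 2 -> on_hand[A=29 B=55] avail[A=21 B=55] open={R4,R7}
Step 13: commit R4 -> on_hand[A=23 B=55] avail[A=21 B=55] open={R7}
Step 14: commit R7 -> on_hand[A=21 B=55] avail[A=21 B=55] open={}
Step 15: reserve R8 A 1 -> on_hand[A=21 B=55] avail[A=20 B=55] open={R8}
Step 16: reserve R9 A 1 -> on_hand[A=21 B=55] avail[A=19 B=55] open={R8,R9}
Step 17: commit R8 -> on_hand[A=20 B=55] avail[A=19 B=55] open={R9}
Step 18: reserve R10 A 2 -> on_hand[A=20 B=55] avail[A=17 B=55] open={R10,R9}
Step 19: reserve R11 B 5 -> on_hand[A=20 B=55] avail[A=17 B=50] open={R10,R11,R9}
Step 20: reserve R12 A 4 -> on_hand[A=20 B=55] avail[A=13 B=50] open={R10,R11,R12,R9}
Step 21: reserve R13 B 3 -> on_hand[A=20 B=55] avail[A=13 B=47] open={R10,R11,R12,R13,R9}
Final available[B] = 47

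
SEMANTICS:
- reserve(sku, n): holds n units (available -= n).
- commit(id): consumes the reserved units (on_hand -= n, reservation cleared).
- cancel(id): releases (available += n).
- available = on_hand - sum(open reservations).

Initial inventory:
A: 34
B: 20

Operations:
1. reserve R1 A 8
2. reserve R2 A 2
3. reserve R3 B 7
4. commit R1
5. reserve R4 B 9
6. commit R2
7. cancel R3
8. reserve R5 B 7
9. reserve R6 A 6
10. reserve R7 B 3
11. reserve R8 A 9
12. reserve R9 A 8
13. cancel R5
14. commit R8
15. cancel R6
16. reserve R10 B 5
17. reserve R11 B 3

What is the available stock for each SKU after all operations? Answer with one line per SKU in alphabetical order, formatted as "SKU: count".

Answer: A: 7
B: 0

Derivation:
Step 1: reserve R1 A 8 -> on_hand[A=34 B=20] avail[A=26 B=20] open={R1}
Step 2: reserve R2 A 2 -> on_hand[A=34 B=20] avail[A=24 B=20] open={R1,R2}
Step 3: reserve R3 B 7 -> on_hand[A=34 B=20] avail[A=24 B=13] open={R1,R2,R3}
Step 4: commit R1 -> on_hand[A=26 B=20] avail[A=24 B=13] open={R2,R3}
Step 5: reserve R4 B 9 -> on_hand[A=26 B=20] avail[A=24 B=4] open={R2,R3,R4}
Step 6: commit R2 -> on_hand[A=24 B=20] avail[A=24 B=4] open={R3,R4}
Step 7: cancel R3 -> on_hand[A=24 B=20] avail[A=24 B=11] open={R4}
Step 8: reserve R5 B 7 -> on_hand[A=24 B=20] avail[A=24 B=4] open={R4,R5}
Step 9: reserve R6 A 6 -> on_hand[A=24 B=20] avail[A=18 B=4] open={R4,R5,R6}
Step 10: reserve R7 B 3 -> on_hand[A=24 B=20] avail[A=18 B=1] open={R4,R5,R6,R7}
Step 11: reserve R8 A 9 -> on_hand[A=24 B=20] avail[A=9 B=1] open={R4,R5,R6,R7,R8}
Step 12: reserve R9 A 8 -> on_hand[A=24 B=20] avail[A=1 B=1] open={R4,R5,R6,R7,R8,R9}
Step 13: cancel R5 -> on_hand[A=24 B=20] avail[A=1 B=8] open={R4,R6,R7,R8,R9}
Step 14: commit R8 -> on_hand[A=15 B=20] avail[A=1 B=8] open={R4,R6,R7,R9}
Step 15: cancel R6 -> on_hand[A=15 B=20] avail[A=7 B=8] open={R4,R7,R9}
Step 16: reserve R10 B 5 -> on_hand[A=15 B=20] avail[A=7 B=3] open={R10,R4,R7,R9}
Step 17: reserve R11 B 3 -> on_hand[A=15 B=20] avail[A=7 B=0] open={R10,R11,R4,R7,R9}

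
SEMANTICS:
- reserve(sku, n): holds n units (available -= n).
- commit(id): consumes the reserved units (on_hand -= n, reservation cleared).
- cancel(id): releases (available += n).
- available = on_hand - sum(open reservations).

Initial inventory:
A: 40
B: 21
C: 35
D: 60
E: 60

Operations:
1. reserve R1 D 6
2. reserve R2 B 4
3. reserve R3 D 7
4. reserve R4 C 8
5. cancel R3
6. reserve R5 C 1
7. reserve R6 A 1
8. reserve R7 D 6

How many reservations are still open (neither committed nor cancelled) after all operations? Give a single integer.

Step 1: reserve R1 D 6 -> on_hand[A=40 B=21 C=35 D=60 E=60] avail[A=40 B=21 C=35 D=54 E=60] open={R1}
Step 2: reserve R2 B 4 -> on_hand[A=40 B=21 C=35 D=60 E=60] avail[A=40 B=17 C=35 D=54 E=60] open={R1,R2}
Step 3: reserve R3 D 7 -> on_hand[A=40 B=21 C=35 D=60 E=60] avail[A=40 B=17 C=35 D=47 E=60] open={R1,R2,R3}
Step 4: reserve R4 C 8 -> on_hand[A=40 B=21 C=35 D=60 E=60] avail[A=40 B=17 C=27 D=47 E=60] open={R1,R2,R3,R4}
Step 5: cancel R3 -> on_hand[A=40 B=21 C=35 D=60 E=60] avail[A=40 B=17 C=27 D=54 E=60] open={R1,R2,R4}
Step 6: reserve R5 C 1 -> on_hand[A=40 B=21 C=35 D=60 E=60] avail[A=40 B=17 C=26 D=54 E=60] open={R1,R2,R4,R5}
Step 7: reserve R6 A 1 -> on_hand[A=40 B=21 C=35 D=60 E=60] avail[A=39 B=17 C=26 D=54 E=60] open={R1,R2,R4,R5,R6}
Step 8: reserve R7 D 6 -> on_hand[A=40 B=21 C=35 D=60 E=60] avail[A=39 B=17 C=26 D=48 E=60] open={R1,R2,R4,R5,R6,R7}
Open reservations: ['R1', 'R2', 'R4', 'R5', 'R6', 'R7'] -> 6

Answer: 6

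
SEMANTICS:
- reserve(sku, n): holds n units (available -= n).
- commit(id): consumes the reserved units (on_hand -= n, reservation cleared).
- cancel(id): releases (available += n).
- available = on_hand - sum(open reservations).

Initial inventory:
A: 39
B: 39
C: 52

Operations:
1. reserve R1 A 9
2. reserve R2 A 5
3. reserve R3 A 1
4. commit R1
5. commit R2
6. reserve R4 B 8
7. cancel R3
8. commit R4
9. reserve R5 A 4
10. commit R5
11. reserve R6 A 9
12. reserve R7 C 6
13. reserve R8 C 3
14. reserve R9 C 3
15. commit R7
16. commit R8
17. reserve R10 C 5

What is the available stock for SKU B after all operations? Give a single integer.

Answer: 31

Derivation:
Step 1: reserve R1 A 9 -> on_hand[A=39 B=39 C=52] avail[A=30 B=39 C=52] open={R1}
Step 2: reserve R2 A 5 -> on_hand[A=39 B=39 C=52] avail[A=25 B=39 C=52] open={R1,R2}
Step 3: reserve R3 A 1 -> on_hand[A=39 B=39 C=52] avail[A=24 B=39 C=52] open={R1,R2,R3}
Step 4: commit R1 -> on_hand[A=30 B=39 C=52] avail[A=24 B=39 C=52] open={R2,R3}
Step 5: commit R2 -> on_hand[A=25 B=39 C=52] avail[A=24 B=39 C=52] open={R3}
Step 6: reserve R4 B 8 -> on_hand[A=25 B=39 C=52] avail[A=24 B=31 C=52] open={R3,R4}
Step 7: cancel R3 -> on_hand[A=25 B=39 C=52] avail[A=25 B=31 C=52] open={R4}
Step 8: commit R4 -> on_hand[A=25 B=31 C=52] avail[A=25 B=31 C=52] open={}
Step 9: reserve R5 A 4 -> on_hand[A=25 B=31 C=52] avail[A=21 B=31 C=52] open={R5}
Step 10: commit R5 -> on_hand[A=21 B=31 C=52] avail[A=21 B=31 C=52] open={}
Step 11: reserve R6 A 9 -> on_hand[A=21 B=31 C=52] avail[A=12 B=31 C=52] open={R6}
Step 12: reserve R7 C 6 -> on_hand[A=21 B=31 C=52] avail[A=12 B=31 C=46] open={R6,R7}
Step 13: reserve R8 C 3 -> on_hand[A=21 B=31 C=52] avail[A=12 B=31 C=43] open={R6,R7,R8}
Step 14: reserve R9 C 3 -> on_hand[A=21 B=31 C=52] avail[A=12 B=31 C=40] open={R6,R7,R8,R9}
Step 15: commit R7 -> on_hand[A=21 B=31 C=46] avail[A=12 B=31 C=40] open={R6,R8,R9}
Step 16: commit R8 -> on_hand[A=21 B=31 C=43] avail[A=12 B=31 C=40] open={R6,R9}
Step 17: reserve R10 C 5 -> on_hand[A=21 B=31 C=43] avail[A=12 B=31 C=35] open={R10,R6,R9}
Final available[B] = 31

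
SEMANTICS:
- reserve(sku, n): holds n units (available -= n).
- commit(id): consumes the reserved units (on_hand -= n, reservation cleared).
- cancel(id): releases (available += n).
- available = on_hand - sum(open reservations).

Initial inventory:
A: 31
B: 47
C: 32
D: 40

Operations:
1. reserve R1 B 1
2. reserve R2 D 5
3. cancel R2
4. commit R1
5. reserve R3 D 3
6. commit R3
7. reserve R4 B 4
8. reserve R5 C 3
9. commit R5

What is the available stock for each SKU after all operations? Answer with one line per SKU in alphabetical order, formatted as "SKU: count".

Step 1: reserve R1 B 1 -> on_hand[A=31 B=47 C=32 D=40] avail[A=31 B=46 C=32 D=40] open={R1}
Step 2: reserve R2 D 5 -> on_hand[A=31 B=47 C=32 D=40] avail[A=31 B=46 C=32 D=35] open={R1,R2}
Step 3: cancel R2 -> on_hand[A=31 B=47 C=32 D=40] avail[A=31 B=46 C=32 D=40] open={R1}
Step 4: commit R1 -> on_hand[A=31 B=46 C=32 D=40] avail[A=31 B=46 C=32 D=40] open={}
Step 5: reserve R3 D 3 -> on_hand[A=31 B=46 C=32 D=40] avail[A=31 B=46 C=32 D=37] open={R3}
Step 6: commit R3 -> on_hand[A=31 B=46 C=32 D=37] avail[A=31 B=46 C=32 D=37] open={}
Step 7: reserve R4 B 4 -> on_hand[A=31 B=46 C=32 D=37] avail[A=31 B=42 C=32 D=37] open={R4}
Step 8: reserve R5 C 3 -> on_hand[A=31 B=46 C=32 D=37] avail[A=31 B=42 C=29 D=37] open={R4,R5}
Step 9: commit R5 -> on_hand[A=31 B=46 C=29 D=37] avail[A=31 B=42 C=29 D=37] open={R4}

Answer: A: 31
B: 42
C: 29
D: 37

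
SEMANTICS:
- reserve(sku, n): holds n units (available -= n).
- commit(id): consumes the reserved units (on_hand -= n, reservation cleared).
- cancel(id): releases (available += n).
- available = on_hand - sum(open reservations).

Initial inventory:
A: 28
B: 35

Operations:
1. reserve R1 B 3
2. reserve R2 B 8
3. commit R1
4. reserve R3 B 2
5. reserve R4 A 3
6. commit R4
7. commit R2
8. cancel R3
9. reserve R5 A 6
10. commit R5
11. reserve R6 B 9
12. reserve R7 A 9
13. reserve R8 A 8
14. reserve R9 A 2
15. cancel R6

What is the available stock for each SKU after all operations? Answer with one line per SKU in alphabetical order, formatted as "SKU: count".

Step 1: reserve R1 B 3 -> on_hand[A=28 B=35] avail[A=28 B=32] open={R1}
Step 2: reserve R2 B 8 -> on_hand[A=28 B=35] avail[A=28 B=24] open={R1,R2}
Step 3: commit R1 -> on_hand[A=28 B=32] avail[A=28 B=24] open={R2}
Step 4: reserve R3 B 2 -> on_hand[A=28 B=32] avail[A=28 B=22] open={R2,R3}
Step 5: reserve R4 A 3 -> on_hand[A=28 B=32] avail[A=25 B=22] open={R2,R3,R4}
Step 6: commit R4 -> on_hand[A=25 B=32] avail[A=25 B=22] open={R2,R3}
Step 7: commit R2 -> on_hand[A=25 B=24] avail[A=25 B=22] open={R3}
Step 8: cancel R3 -> on_hand[A=25 B=24] avail[A=25 B=24] open={}
Step 9: reserve R5 A 6 -> on_hand[A=25 B=24] avail[A=19 B=24] open={R5}
Step 10: commit R5 -> on_hand[A=19 B=24] avail[A=19 B=24] open={}
Step 11: reserve R6 B 9 -> on_hand[A=19 B=24] avail[A=19 B=15] open={R6}
Step 12: reserve R7 A 9 -> on_hand[A=19 B=24] avail[A=10 B=15] open={R6,R7}
Step 13: reserve R8 A 8 -> on_hand[A=19 B=24] avail[A=2 B=15] open={R6,R7,R8}
Step 14: reserve R9 A 2 -> on_hand[A=19 B=24] avail[A=0 B=15] open={R6,R7,R8,R9}
Step 15: cancel R6 -> on_hand[A=19 B=24] avail[A=0 B=24] open={R7,R8,R9}

Answer: A: 0
B: 24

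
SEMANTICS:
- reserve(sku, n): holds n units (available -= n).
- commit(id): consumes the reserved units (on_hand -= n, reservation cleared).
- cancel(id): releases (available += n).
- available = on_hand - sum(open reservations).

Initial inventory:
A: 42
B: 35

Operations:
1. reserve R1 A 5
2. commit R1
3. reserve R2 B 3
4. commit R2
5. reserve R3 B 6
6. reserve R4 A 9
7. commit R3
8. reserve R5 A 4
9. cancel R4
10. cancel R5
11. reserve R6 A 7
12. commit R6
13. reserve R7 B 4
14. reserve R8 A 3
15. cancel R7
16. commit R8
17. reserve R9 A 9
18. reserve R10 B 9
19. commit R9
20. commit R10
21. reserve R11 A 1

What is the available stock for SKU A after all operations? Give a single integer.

Answer: 17

Derivation:
Step 1: reserve R1 A 5 -> on_hand[A=42 B=35] avail[A=37 B=35] open={R1}
Step 2: commit R1 -> on_hand[A=37 B=35] avail[A=37 B=35] open={}
Step 3: reserve R2 B 3 -> on_hand[A=37 B=35] avail[A=37 B=32] open={R2}
Step 4: commit R2 -> on_hand[A=37 B=32] avail[A=37 B=32] open={}
Step 5: reserve R3 B 6 -> on_hand[A=37 B=32] avail[A=37 B=26] open={R3}
Step 6: reserve R4 A 9 -> on_hand[A=37 B=32] avail[A=28 B=26] open={R3,R4}
Step 7: commit R3 -> on_hand[A=37 B=26] avail[A=28 B=26] open={R4}
Step 8: reserve R5 A 4 -> on_hand[A=37 B=26] avail[A=24 B=26] open={R4,R5}
Step 9: cancel R4 -> on_hand[A=37 B=26] avail[A=33 B=26] open={R5}
Step 10: cancel R5 -> on_hand[A=37 B=26] avail[A=37 B=26] open={}
Step 11: reserve R6 A 7 -> on_hand[A=37 B=26] avail[A=30 B=26] open={R6}
Step 12: commit R6 -> on_hand[A=30 B=26] avail[A=30 B=26] open={}
Step 13: reserve R7 B 4 -> on_hand[A=30 B=26] avail[A=30 B=22] open={R7}
Step 14: reserve R8 A 3 -> on_hand[A=30 B=26] avail[A=27 B=22] open={R7,R8}
Step 15: cancel R7 -> on_hand[A=30 B=26] avail[A=27 B=26] open={R8}
Step 16: commit R8 -> on_hand[A=27 B=26] avail[A=27 B=26] open={}
Step 17: reserve R9 A 9 -> on_hand[A=27 B=26] avail[A=18 B=26] open={R9}
Step 18: reserve R10 B 9 -> on_hand[A=27 B=26] avail[A=18 B=17] open={R10,R9}
Step 19: commit R9 -> on_hand[A=18 B=26] avail[A=18 B=17] open={R10}
Step 20: commit R10 -> on_hand[A=18 B=17] avail[A=18 B=17] open={}
Step 21: reserve R11 A 1 -> on_hand[A=18 B=17] avail[A=17 B=17] open={R11}
Final available[A] = 17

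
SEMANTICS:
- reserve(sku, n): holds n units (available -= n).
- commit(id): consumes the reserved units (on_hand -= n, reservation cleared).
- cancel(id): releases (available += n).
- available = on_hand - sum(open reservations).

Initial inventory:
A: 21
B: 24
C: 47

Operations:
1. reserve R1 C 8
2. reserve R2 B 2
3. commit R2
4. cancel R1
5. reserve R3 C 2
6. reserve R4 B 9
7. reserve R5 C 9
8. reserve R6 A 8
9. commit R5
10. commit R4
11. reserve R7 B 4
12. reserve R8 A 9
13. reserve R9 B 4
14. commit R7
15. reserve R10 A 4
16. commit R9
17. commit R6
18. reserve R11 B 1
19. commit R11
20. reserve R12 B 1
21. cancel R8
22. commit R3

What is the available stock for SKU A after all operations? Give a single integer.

Answer: 9

Derivation:
Step 1: reserve R1 C 8 -> on_hand[A=21 B=24 C=47] avail[A=21 B=24 C=39] open={R1}
Step 2: reserve R2 B 2 -> on_hand[A=21 B=24 C=47] avail[A=21 B=22 C=39] open={R1,R2}
Step 3: commit R2 -> on_hand[A=21 B=22 C=47] avail[A=21 B=22 C=39] open={R1}
Step 4: cancel R1 -> on_hand[A=21 B=22 C=47] avail[A=21 B=22 C=47] open={}
Step 5: reserve R3 C 2 -> on_hand[A=21 B=22 C=47] avail[A=21 B=22 C=45] open={R3}
Step 6: reserve R4 B 9 -> on_hand[A=21 B=22 C=47] avail[A=21 B=13 C=45] open={R3,R4}
Step 7: reserve R5 C 9 -> on_hand[A=21 B=22 C=47] avail[A=21 B=13 C=36] open={R3,R4,R5}
Step 8: reserve R6 A 8 -> on_hand[A=21 B=22 C=47] avail[A=13 B=13 C=36] open={R3,R4,R5,R6}
Step 9: commit R5 -> on_hand[A=21 B=22 C=38] avail[A=13 B=13 C=36] open={R3,R4,R6}
Step 10: commit R4 -> on_hand[A=21 B=13 C=38] avail[A=13 B=13 C=36] open={R3,R6}
Step 11: reserve R7 B 4 -> on_hand[A=21 B=13 C=38] avail[A=13 B=9 C=36] open={R3,R6,R7}
Step 12: reserve R8 A 9 -> on_hand[A=21 B=13 C=38] avail[A=4 B=9 C=36] open={R3,R6,R7,R8}
Step 13: reserve R9 B 4 -> on_hand[A=21 B=13 C=38] avail[A=4 B=5 C=36] open={R3,R6,R7,R8,R9}
Step 14: commit R7 -> on_hand[A=21 B=9 C=38] avail[A=4 B=5 C=36] open={R3,R6,R8,R9}
Step 15: reserve R10 A 4 -> on_hand[A=21 B=9 C=38] avail[A=0 B=5 C=36] open={R10,R3,R6,R8,R9}
Step 16: commit R9 -> on_hand[A=21 B=5 C=38] avail[A=0 B=5 C=36] open={R10,R3,R6,R8}
Step 17: commit R6 -> on_hand[A=13 B=5 C=38] avail[A=0 B=5 C=36] open={R10,R3,R8}
Step 18: reserve R11 B 1 -> on_hand[A=13 B=5 C=38] avail[A=0 B=4 C=36] open={R10,R11,R3,R8}
Step 19: commit R11 -> on_hand[A=13 B=4 C=38] avail[A=0 B=4 C=36] open={R10,R3,R8}
Step 20: reserve R12 B 1 -> on_hand[A=13 B=4 C=38] avail[A=0 B=3 C=36] open={R10,R12,R3,R8}
Step 21: cancel R8 -> on_hand[A=13 B=4 C=38] avail[A=9 B=3 C=36] open={R10,R12,R3}
Step 22: commit R3 -> on_hand[A=13 B=4 C=36] avail[A=9 B=3 C=36] open={R10,R12}
Final available[A] = 9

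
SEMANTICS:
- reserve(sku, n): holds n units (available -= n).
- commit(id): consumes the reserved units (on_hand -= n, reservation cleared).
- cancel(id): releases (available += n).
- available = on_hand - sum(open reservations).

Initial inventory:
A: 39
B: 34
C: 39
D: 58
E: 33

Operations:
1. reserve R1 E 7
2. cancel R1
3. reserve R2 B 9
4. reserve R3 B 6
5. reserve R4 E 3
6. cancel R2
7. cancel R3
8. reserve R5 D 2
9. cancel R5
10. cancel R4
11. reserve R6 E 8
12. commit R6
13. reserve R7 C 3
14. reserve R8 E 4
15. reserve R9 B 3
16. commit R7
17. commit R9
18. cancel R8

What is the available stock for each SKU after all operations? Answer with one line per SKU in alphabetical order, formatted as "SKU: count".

Answer: A: 39
B: 31
C: 36
D: 58
E: 25

Derivation:
Step 1: reserve R1 E 7 -> on_hand[A=39 B=34 C=39 D=58 E=33] avail[A=39 B=34 C=39 D=58 E=26] open={R1}
Step 2: cancel R1 -> on_hand[A=39 B=34 C=39 D=58 E=33] avail[A=39 B=34 C=39 D=58 E=33] open={}
Step 3: reserve R2 B 9 -> on_hand[A=39 B=34 C=39 D=58 E=33] avail[A=39 B=25 C=39 D=58 E=33] open={R2}
Step 4: reserve R3 B 6 -> on_hand[A=39 B=34 C=39 D=58 E=33] avail[A=39 B=19 C=39 D=58 E=33] open={R2,R3}
Step 5: reserve R4 E 3 -> on_hand[A=39 B=34 C=39 D=58 E=33] avail[A=39 B=19 C=39 D=58 E=30] open={R2,R3,R4}
Step 6: cancel R2 -> on_hand[A=39 B=34 C=39 D=58 E=33] avail[A=39 B=28 C=39 D=58 E=30] open={R3,R4}
Step 7: cancel R3 -> on_hand[A=39 B=34 C=39 D=58 E=33] avail[A=39 B=34 C=39 D=58 E=30] open={R4}
Step 8: reserve R5 D 2 -> on_hand[A=39 B=34 C=39 D=58 E=33] avail[A=39 B=34 C=39 D=56 E=30] open={R4,R5}
Step 9: cancel R5 -> on_hand[A=39 B=34 C=39 D=58 E=33] avail[A=39 B=34 C=39 D=58 E=30] open={R4}
Step 10: cancel R4 -> on_hand[A=39 B=34 C=39 D=58 E=33] avail[A=39 B=34 C=39 D=58 E=33] open={}
Step 11: reserve R6 E 8 -> on_hand[A=39 B=34 C=39 D=58 E=33] avail[A=39 B=34 C=39 D=58 E=25] open={R6}
Step 12: commit R6 -> on_hand[A=39 B=34 C=39 D=58 E=25] avail[A=39 B=34 C=39 D=58 E=25] open={}
Step 13: reserve R7 C 3 -> on_hand[A=39 B=34 C=39 D=58 E=25] avail[A=39 B=34 C=36 D=58 E=25] open={R7}
Step 14: reserve R8 E 4 -> on_hand[A=39 B=34 C=39 D=58 E=25] avail[A=39 B=34 C=36 D=58 E=21] open={R7,R8}
Step 15: reserve R9 B 3 -> on_hand[A=39 B=34 C=39 D=58 E=25] avail[A=39 B=31 C=36 D=58 E=21] open={R7,R8,R9}
Step 16: commit R7 -> on_hand[A=39 B=34 C=36 D=58 E=25] avail[A=39 B=31 C=36 D=58 E=21] open={R8,R9}
Step 17: commit R9 -> on_hand[A=39 B=31 C=36 D=58 E=25] avail[A=39 B=31 C=36 D=58 E=21] open={R8}
Step 18: cancel R8 -> on_hand[A=39 B=31 C=36 D=58 E=25] avail[A=39 B=31 C=36 D=58 E=25] open={}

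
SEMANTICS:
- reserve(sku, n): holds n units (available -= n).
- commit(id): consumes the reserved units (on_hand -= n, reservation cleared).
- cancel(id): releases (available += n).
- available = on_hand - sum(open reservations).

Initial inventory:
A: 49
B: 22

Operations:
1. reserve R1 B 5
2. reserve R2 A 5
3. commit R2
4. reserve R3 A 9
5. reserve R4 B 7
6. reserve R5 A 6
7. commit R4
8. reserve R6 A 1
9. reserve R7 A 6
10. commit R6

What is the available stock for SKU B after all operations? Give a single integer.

Answer: 10

Derivation:
Step 1: reserve R1 B 5 -> on_hand[A=49 B=22] avail[A=49 B=17] open={R1}
Step 2: reserve R2 A 5 -> on_hand[A=49 B=22] avail[A=44 B=17] open={R1,R2}
Step 3: commit R2 -> on_hand[A=44 B=22] avail[A=44 B=17] open={R1}
Step 4: reserve R3 A 9 -> on_hand[A=44 B=22] avail[A=35 B=17] open={R1,R3}
Step 5: reserve R4 B 7 -> on_hand[A=44 B=22] avail[A=35 B=10] open={R1,R3,R4}
Step 6: reserve R5 A 6 -> on_hand[A=44 B=22] avail[A=29 B=10] open={R1,R3,R4,R5}
Step 7: commit R4 -> on_hand[A=44 B=15] avail[A=29 B=10] open={R1,R3,R5}
Step 8: reserve R6 A 1 -> on_hand[A=44 B=15] avail[A=28 B=10] open={R1,R3,R5,R6}
Step 9: reserve R7 A 6 -> on_hand[A=44 B=15] avail[A=22 B=10] open={R1,R3,R5,R6,R7}
Step 10: commit R6 -> on_hand[A=43 B=15] avail[A=22 B=10] open={R1,R3,R5,R7}
Final available[B] = 10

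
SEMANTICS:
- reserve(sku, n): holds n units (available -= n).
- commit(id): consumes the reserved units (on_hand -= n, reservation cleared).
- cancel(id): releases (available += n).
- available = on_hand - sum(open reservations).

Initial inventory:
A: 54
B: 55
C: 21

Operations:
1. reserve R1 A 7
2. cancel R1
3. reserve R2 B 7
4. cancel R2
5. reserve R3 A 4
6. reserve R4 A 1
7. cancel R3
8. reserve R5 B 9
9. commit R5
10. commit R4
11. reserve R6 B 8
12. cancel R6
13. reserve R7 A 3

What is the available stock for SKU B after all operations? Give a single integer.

Answer: 46

Derivation:
Step 1: reserve R1 A 7 -> on_hand[A=54 B=55 C=21] avail[A=47 B=55 C=21] open={R1}
Step 2: cancel R1 -> on_hand[A=54 B=55 C=21] avail[A=54 B=55 C=21] open={}
Step 3: reserve R2 B 7 -> on_hand[A=54 B=55 C=21] avail[A=54 B=48 C=21] open={R2}
Step 4: cancel R2 -> on_hand[A=54 B=55 C=21] avail[A=54 B=55 C=21] open={}
Step 5: reserve R3 A 4 -> on_hand[A=54 B=55 C=21] avail[A=50 B=55 C=21] open={R3}
Step 6: reserve R4 A 1 -> on_hand[A=54 B=55 C=21] avail[A=49 B=55 C=21] open={R3,R4}
Step 7: cancel R3 -> on_hand[A=54 B=55 C=21] avail[A=53 B=55 C=21] open={R4}
Step 8: reserve R5 B 9 -> on_hand[A=54 B=55 C=21] avail[A=53 B=46 C=21] open={R4,R5}
Step 9: commit R5 -> on_hand[A=54 B=46 C=21] avail[A=53 B=46 C=21] open={R4}
Step 10: commit R4 -> on_hand[A=53 B=46 C=21] avail[A=53 B=46 C=21] open={}
Step 11: reserve R6 B 8 -> on_hand[A=53 B=46 C=21] avail[A=53 B=38 C=21] open={R6}
Step 12: cancel R6 -> on_hand[A=53 B=46 C=21] avail[A=53 B=46 C=21] open={}
Step 13: reserve R7 A 3 -> on_hand[A=53 B=46 C=21] avail[A=50 B=46 C=21] open={R7}
Final available[B] = 46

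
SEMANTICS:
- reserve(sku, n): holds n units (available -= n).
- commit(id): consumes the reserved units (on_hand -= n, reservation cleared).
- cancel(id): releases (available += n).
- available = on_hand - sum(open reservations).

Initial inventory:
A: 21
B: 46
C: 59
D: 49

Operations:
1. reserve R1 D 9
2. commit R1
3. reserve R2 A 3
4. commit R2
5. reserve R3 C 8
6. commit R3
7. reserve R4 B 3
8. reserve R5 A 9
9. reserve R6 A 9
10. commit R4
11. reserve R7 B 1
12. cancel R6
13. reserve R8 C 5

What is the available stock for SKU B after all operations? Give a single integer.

Answer: 42

Derivation:
Step 1: reserve R1 D 9 -> on_hand[A=21 B=46 C=59 D=49] avail[A=21 B=46 C=59 D=40] open={R1}
Step 2: commit R1 -> on_hand[A=21 B=46 C=59 D=40] avail[A=21 B=46 C=59 D=40] open={}
Step 3: reserve R2 A 3 -> on_hand[A=21 B=46 C=59 D=40] avail[A=18 B=46 C=59 D=40] open={R2}
Step 4: commit R2 -> on_hand[A=18 B=46 C=59 D=40] avail[A=18 B=46 C=59 D=40] open={}
Step 5: reserve R3 C 8 -> on_hand[A=18 B=46 C=59 D=40] avail[A=18 B=46 C=51 D=40] open={R3}
Step 6: commit R3 -> on_hand[A=18 B=46 C=51 D=40] avail[A=18 B=46 C=51 D=40] open={}
Step 7: reserve R4 B 3 -> on_hand[A=18 B=46 C=51 D=40] avail[A=18 B=43 C=51 D=40] open={R4}
Step 8: reserve R5 A 9 -> on_hand[A=18 B=46 C=51 D=40] avail[A=9 B=43 C=51 D=40] open={R4,R5}
Step 9: reserve R6 A 9 -> on_hand[A=18 B=46 C=51 D=40] avail[A=0 B=43 C=51 D=40] open={R4,R5,R6}
Step 10: commit R4 -> on_hand[A=18 B=43 C=51 D=40] avail[A=0 B=43 C=51 D=40] open={R5,R6}
Step 11: reserve R7 B 1 -> on_hand[A=18 B=43 C=51 D=40] avail[A=0 B=42 C=51 D=40] open={R5,R6,R7}
Step 12: cancel R6 -> on_hand[A=18 B=43 C=51 D=40] avail[A=9 B=42 C=51 D=40] open={R5,R7}
Step 13: reserve R8 C 5 -> on_hand[A=18 B=43 C=51 D=40] avail[A=9 B=42 C=46 D=40] open={R5,R7,R8}
Final available[B] = 42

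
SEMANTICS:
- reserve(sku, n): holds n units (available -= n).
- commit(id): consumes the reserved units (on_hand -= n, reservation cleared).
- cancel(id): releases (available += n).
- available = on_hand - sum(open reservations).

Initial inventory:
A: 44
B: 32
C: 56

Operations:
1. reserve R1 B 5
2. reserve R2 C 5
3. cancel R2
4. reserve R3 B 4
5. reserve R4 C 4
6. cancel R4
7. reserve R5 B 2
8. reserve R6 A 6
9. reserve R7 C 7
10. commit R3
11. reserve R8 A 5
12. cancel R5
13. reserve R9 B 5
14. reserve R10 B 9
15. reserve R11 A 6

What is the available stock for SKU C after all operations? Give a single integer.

Step 1: reserve R1 B 5 -> on_hand[A=44 B=32 C=56] avail[A=44 B=27 C=56] open={R1}
Step 2: reserve R2 C 5 -> on_hand[A=44 B=32 C=56] avail[A=44 B=27 C=51] open={R1,R2}
Step 3: cancel R2 -> on_hand[A=44 B=32 C=56] avail[A=44 B=27 C=56] open={R1}
Step 4: reserve R3 B 4 -> on_hand[A=44 B=32 C=56] avail[A=44 B=23 C=56] open={R1,R3}
Step 5: reserve R4 C 4 -> on_hand[A=44 B=32 C=56] avail[A=44 B=23 C=52] open={R1,R3,R4}
Step 6: cancel R4 -> on_hand[A=44 B=32 C=56] avail[A=44 B=23 C=56] open={R1,R3}
Step 7: reserve R5 B 2 -> on_hand[A=44 B=32 C=56] avail[A=44 B=21 C=56] open={R1,R3,R5}
Step 8: reserve R6 A 6 -> on_hand[A=44 B=32 C=56] avail[A=38 B=21 C=56] open={R1,R3,R5,R6}
Step 9: reserve R7 C 7 -> on_hand[A=44 B=32 C=56] avail[A=38 B=21 C=49] open={R1,R3,R5,R6,R7}
Step 10: commit R3 -> on_hand[A=44 B=28 C=56] avail[A=38 B=21 C=49] open={R1,R5,R6,R7}
Step 11: reserve R8 A 5 -> on_hand[A=44 B=28 C=56] avail[A=33 B=21 C=49] open={R1,R5,R6,R7,R8}
Step 12: cancel R5 -> on_hand[A=44 B=28 C=56] avail[A=33 B=23 C=49] open={R1,R6,R7,R8}
Step 13: reserve R9 B 5 -> on_hand[A=44 B=28 C=56] avail[A=33 B=18 C=49] open={R1,R6,R7,R8,R9}
Step 14: reserve R10 B 9 -> on_hand[A=44 B=28 C=56] avail[A=33 B=9 C=49] open={R1,R10,R6,R7,R8,R9}
Step 15: reserve R11 A 6 -> on_hand[A=44 B=28 C=56] avail[A=27 B=9 C=49] open={R1,R10,R11,R6,R7,R8,R9}
Final available[C] = 49

Answer: 49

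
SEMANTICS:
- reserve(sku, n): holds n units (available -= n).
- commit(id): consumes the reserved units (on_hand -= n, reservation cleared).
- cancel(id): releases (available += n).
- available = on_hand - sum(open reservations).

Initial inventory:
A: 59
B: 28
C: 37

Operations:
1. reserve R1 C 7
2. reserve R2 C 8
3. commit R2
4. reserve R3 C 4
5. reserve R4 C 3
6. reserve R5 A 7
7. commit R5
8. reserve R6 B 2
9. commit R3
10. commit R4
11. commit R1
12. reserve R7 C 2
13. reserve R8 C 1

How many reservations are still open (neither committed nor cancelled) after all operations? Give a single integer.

Step 1: reserve R1 C 7 -> on_hand[A=59 B=28 C=37] avail[A=59 B=28 C=30] open={R1}
Step 2: reserve R2 C 8 -> on_hand[A=59 B=28 C=37] avail[A=59 B=28 C=22] open={R1,R2}
Step 3: commit R2 -> on_hand[A=59 B=28 C=29] avail[A=59 B=28 C=22] open={R1}
Step 4: reserve R3 C 4 -> on_hand[A=59 B=28 C=29] avail[A=59 B=28 C=18] open={R1,R3}
Step 5: reserve R4 C 3 -> on_hand[A=59 B=28 C=29] avail[A=59 B=28 C=15] open={R1,R3,R4}
Step 6: reserve R5 A 7 -> on_hand[A=59 B=28 C=29] avail[A=52 B=28 C=15] open={R1,R3,R4,R5}
Step 7: commit R5 -> on_hand[A=52 B=28 C=29] avail[A=52 B=28 C=15] open={R1,R3,R4}
Step 8: reserve R6 B 2 -> on_hand[A=52 B=28 C=29] avail[A=52 B=26 C=15] open={R1,R3,R4,R6}
Step 9: commit R3 -> on_hand[A=52 B=28 C=25] avail[A=52 B=26 C=15] open={R1,R4,R6}
Step 10: commit R4 -> on_hand[A=52 B=28 C=22] avail[A=52 B=26 C=15] open={R1,R6}
Step 11: commit R1 -> on_hand[A=52 B=28 C=15] avail[A=52 B=26 C=15] open={R6}
Step 12: reserve R7 C 2 -> on_hand[A=52 B=28 C=15] avail[A=52 B=26 C=13] open={R6,R7}
Step 13: reserve R8 C 1 -> on_hand[A=52 B=28 C=15] avail[A=52 B=26 C=12] open={R6,R7,R8}
Open reservations: ['R6', 'R7', 'R8'] -> 3

Answer: 3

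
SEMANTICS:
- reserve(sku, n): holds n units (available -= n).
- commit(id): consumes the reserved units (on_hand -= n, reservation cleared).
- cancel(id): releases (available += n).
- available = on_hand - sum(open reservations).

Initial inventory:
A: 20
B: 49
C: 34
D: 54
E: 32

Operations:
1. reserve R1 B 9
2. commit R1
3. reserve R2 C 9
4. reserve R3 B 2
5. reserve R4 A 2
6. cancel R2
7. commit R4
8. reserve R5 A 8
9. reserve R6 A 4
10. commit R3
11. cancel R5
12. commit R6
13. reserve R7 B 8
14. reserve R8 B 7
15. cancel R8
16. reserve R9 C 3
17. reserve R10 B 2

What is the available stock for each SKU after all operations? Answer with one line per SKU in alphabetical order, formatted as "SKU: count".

Step 1: reserve R1 B 9 -> on_hand[A=20 B=49 C=34 D=54 E=32] avail[A=20 B=40 C=34 D=54 E=32] open={R1}
Step 2: commit R1 -> on_hand[A=20 B=40 C=34 D=54 E=32] avail[A=20 B=40 C=34 D=54 E=32] open={}
Step 3: reserve R2 C 9 -> on_hand[A=20 B=40 C=34 D=54 E=32] avail[A=20 B=40 C=25 D=54 E=32] open={R2}
Step 4: reserve R3 B 2 -> on_hand[A=20 B=40 C=34 D=54 E=32] avail[A=20 B=38 C=25 D=54 E=32] open={R2,R3}
Step 5: reserve R4 A 2 -> on_hand[A=20 B=40 C=34 D=54 E=32] avail[A=18 B=38 C=25 D=54 E=32] open={R2,R3,R4}
Step 6: cancel R2 -> on_hand[A=20 B=40 C=34 D=54 E=32] avail[A=18 B=38 C=34 D=54 E=32] open={R3,R4}
Step 7: commit R4 -> on_hand[A=18 B=40 C=34 D=54 E=32] avail[A=18 B=38 C=34 D=54 E=32] open={R3}
Step 8: reserve R5 A 8 -> on_hand[A=18 B=40 C=34 D=54 E=32] avail[A=10 B=38 C=34 D=54 E=32] open={R3,R5}
Step 9: reserve R6 A 4 -> on_hand[A=18 B=40 C=34 D=54 E=32] avail[A=6 B=38 C=34 D=54 E=32] open={R3,R5,R6}
Step 10: commit R3 -> on_hand[A=18 B=38 C=34 D=54 E=32] avail[A=6 B=38 C=34 D=54 E=32] open={R5,R6}
Step 11: cancel R5 -> on_hand[A=18 B=38 C=34 D=54 E=32] avail[A=14 B=38 C=34 D=54 E=32] open={R6}
Step 12: commit R6 -> on_hand[A=14 B=38 C=34 D=54 E=32] avail[A=14 B=38 C=34 D=54 E=32] open={}
Step 13: reserve R7 B 8 -> on_hand[A=14 B=38 C=34 D=54 E=32] avail[A=14 B=30 C=34 D=54 E=32] open={R7}
Step 14: reserve R8 B 7 -> on_hand[A=14 B=38 C=34 D=54 E=32] avail[A=14 B=23 C=34 D=54 E=32] open={R7,R8}
Step 15: cancel R8 -> on_hand[A=14 B=38 C=34 D=54 E=32] avail[A=14 B=30 C=34 D=54 E=32] open={R7}
Step 16: reserve R9 C 3 -> on_hand[A=14 B=38 C=34 D=54 E=32] avail[A=14 B=30 C=31 D=54 E=32] open={R7,R9}
Step 17: reserve R10 B 2 -> on_hand[A=14 B=38 C=34 D=54 E=32] avail[A=14 B=28 C=31 D=54 E=32] open={R10,R7,R9}

Answer: A: 14
B: 28
C: 31
D: 54
E: 32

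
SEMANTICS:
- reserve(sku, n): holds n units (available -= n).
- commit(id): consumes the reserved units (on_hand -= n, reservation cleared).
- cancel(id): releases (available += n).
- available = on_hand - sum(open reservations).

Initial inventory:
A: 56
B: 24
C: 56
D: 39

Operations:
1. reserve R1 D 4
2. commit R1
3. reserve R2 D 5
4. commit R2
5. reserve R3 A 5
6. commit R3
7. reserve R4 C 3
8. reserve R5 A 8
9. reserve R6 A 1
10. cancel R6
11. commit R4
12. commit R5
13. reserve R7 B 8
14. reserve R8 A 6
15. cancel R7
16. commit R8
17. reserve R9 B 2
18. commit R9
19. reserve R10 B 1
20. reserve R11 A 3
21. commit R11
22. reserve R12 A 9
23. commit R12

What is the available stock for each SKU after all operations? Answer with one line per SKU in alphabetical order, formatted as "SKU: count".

Step 1: reserve R1 D 4 -> on_hand[A=56 B=24 C=56 D=39] avail[A=56 B=24 C=56 D=35] open={R1}
Step 2: commit R1 -> on_hand[A=56 B=24 C=56 D=35] avail[A=56 B=24 C=56 D=35] open={}
Step 3: reserve R2 D 5 -> on_hand[A=56 B=24 C=56 D=35] avail[A=56 B=24 C=56 D=30] open={R2}
Step 4: commit R2 -> on_hand[A=56 B=24 C=56 D=30] avail[A=56 B=24 C=56 D=30] open={}
Step 5: reserve R3 A 5 -> on_hand[A=56 B=24 C=56 D=30] avail[A=51 B=24 C=56 D=30] open={R3}
Step 6: commit R3 -> on_hand[A=51 B=24 C=56 D=30] avail[A=51 B=24 C=56 D=30] open={}
Step 7: reserve R4 C 3 -> on_hand[A=51 B=24 C=56 D=30] avail[A=51 B=24 C=53 D=30] open={R4}
Step 8: reserve R5 A 8 -> on_hand[A=51 B=24 C=56 D=30] avail[A=43 B=24 C=53 D=30] open={R4,R5}
Step 9: reserve R6 A 1 -> on_hand[A=51 B=24 C=56 D=30] avail[A=42 B=24 C=53 D=30] open={R4,R5,R6}
Step 10: cancel R6 -> on_hand[A=51 B=24 C=56 D=30] avail[A=43 B=24 C=53 D=30] open={R4,R5}
Step 11: commit R4 -> on_hand[A=51 B=24 C=53 D=30] avail[A=43 B=24 C=53 D=30] open={R5}
Step 12: commit R5 -> on_hand[A=43 B=24 C=53 D=30] avail[A=43 B=24 C=53 D=30] open={}
Step 13: reserve R7 B 8 -> on_hand[A=43 B=24 C=53 D=30] avail[A=43 B=16 C=53 D=30] open={R7}
Step 14: reserve R8 A 6 -> on_hand[A=43 B=24 C=53 D=30] avail[A=37 B=16 C=53 D=30] open={R7,R8}
Step 15: cancel R7 -> on_hand[A=43 B=24 C=53 D=30] avail[A=37 B=24 C=53 D=30] open={R8}
Step 16: commit R8 -> on_hand[A=37 B=24 C=53 D=30] avail[A=37 B=24 C=53 D=30] open={}
Step 17: reserve R9 B 2 -> on_hand[A=37 B=24 C=53 D=30] avail[A=37 B=22 C=53 D=30] open={R9}
Step 18: commit R9 -> on_hand[A=37 B=22 C=53 D=30] avail[A=37 B=22 C=53 D=30] open={}
Step 19: reserve R10 B 1 -> on_hand[A=37 B=22 C=53 D=30] avail[A=37 B=21 C=53 D=30] open={R10}
Step 20: reserve R11 A 3 -> on_hand[A=37 B=22 C=53 D=30] avail[A=34 B=21 C=53 D=30] open={R10,R11}
Step 21: commit R11 -> on_hand[A=34 B=22 C=53 D=30] avail[A=34 B=21 C=53 D=30] open={R10}
Step 22: reserve R12 A 9 -> on_hand[A=34 B=22 C=53 D=30] avail[A=25 B=21 C=53 D=30] open={R10,R12}
Step 23: commit R12 -> on_hand[A=25 B=22 C=53 D=30] avail[A=25 B=21 C=53 D=30] open={R10}

Answer: A: 25
B: 21
C: 53
D: 30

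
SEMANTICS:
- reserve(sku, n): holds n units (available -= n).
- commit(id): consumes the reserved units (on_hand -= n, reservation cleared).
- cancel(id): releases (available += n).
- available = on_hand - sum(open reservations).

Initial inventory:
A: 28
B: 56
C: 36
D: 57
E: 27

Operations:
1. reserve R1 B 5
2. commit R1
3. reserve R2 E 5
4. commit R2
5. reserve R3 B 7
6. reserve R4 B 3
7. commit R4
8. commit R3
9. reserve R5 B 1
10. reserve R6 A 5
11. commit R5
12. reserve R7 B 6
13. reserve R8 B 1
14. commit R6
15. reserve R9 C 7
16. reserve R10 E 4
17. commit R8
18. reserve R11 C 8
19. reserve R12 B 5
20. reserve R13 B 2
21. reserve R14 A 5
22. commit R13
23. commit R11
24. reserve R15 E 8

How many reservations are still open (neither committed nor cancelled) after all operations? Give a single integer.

Answer: 6

Derivation:
Step 1: reserve R1 B 5 -> on_hand[A=28 B=56 C=36 D=57 E=27] avail[A=28 B=51 C=36 D=57 E=27] open={R1}
Step 2: commit R1 -> on_hand[A=28 B=51 C=36 D=57 E=27] avail[A=28 B=51 C=36 D=57 E=27] open={}
Step 3: reserve R2 E 5 -> on_hand[A=28 B=51 C=36 D=57 E=27] avail[A=28 B=51 C=36 D=57 E=22] open={R2}
Step 4: commit R2 -> on_hand[A=28 B=51 C=36 D=57 E=22] avail[A=28 B=51 C=36 D=57 E=22] open={}
Step 5: reserve R3 B 7 -> on_hand[A=28 B=51 C=36 D=57 E=22] avail[A=28 B=44 C=36 D=57 E=22] open={R3}
Step 6: reserve R4 B 3 -> on_hand[A=28 B=51 C=36 D=57 E=22] avail[A=28 B=41 C=36 D=57 E=22] open={R3,R4}
Step 7: commit R4 -> on_hand[A=28 B=48 C=36 D=57 E=22] avail[A=28 B=41 C=36 D=57 E=22] open={R3}
Step 8: commit R3 -> on_hand[A=28 B=41 C=36 D=57 E=22] avail[A=28 B=41 C=36 D=57 E=22] open={}
Step 9: reserve R5 B 1 -> on_hand[A=28 B=41 C=36 D=57 E=22] avail[A=28 B=40 C=36 D=57 E=22] open={R5}
Step 10: reserve R6 A 5 -> on_hand[A=28 B=41 C=36 D=57 E=22] avail[A=23 B=40 C=36 D=57 E=22] open={R5,R6}
Step 11: commit R5 -> on_hand[A=28 B=40 C=36 D=57 E=22] avail[A=23 B=40 C=36 D=57 E=22] open={R6}
Step 12: reserve R7 B 6 -> on_hand[A=28 B=40 C=36 D=57 E=22] avail[A=23 B=34 C=36 D=57 E=22] open={R6,R7}
Step 13: reserve R8 B 1 -> on_hand[A=28 B=40 C=36 D=57 E=22] avail[A=23 B=33 C=36 D=57 E=22] open={R6,R7,R8}
Step 14: commit R6 -> on_hand[A=23 B=40 C=36 D=57 E=22] avail[A=23 B=33 C=36 D=57 E=22] open={R7,R8}
Step 15: reserve R9 C 7 -> on_hand[A=23 B=40 C=36 D=57 E=22] avail[A=23 B=33 C=29 D=57 E=22] open={R7,R8,R9}
Step 16: reserve R10 E 4 -> on_hand[A=23 B=40 C=36 D=57 E=22] avail[A=23 B=33 C=29 D=57 E=18] open={R10,R7,R8,R9}
Step 17: commit R8 -> on_hand[A=23 B=39 C=36 D=57 E=22] avail[A=23 B=33 C=29 D=57 E=18] open={R10,R7,R9}
Step 18: reserve R11 C 8 -> on_hand[A=23 B=39 C=36 D=57 E=22] avail[A=23 B=33 C=21 D=57 E=18] open={R10,R11,R7,R9}
Step 19: reserve R12 B 5 -> on_hand[A=23 B=39 C=36 D=57 E=22] avail[A=23 B=28 C=21 D=57 E=18] open={R10,R11,R12,R7,R9}
Step 20: reserve R13 B 2 -> on_hand[A=23 B=39 C=36 D=57 E=22] avail[A=23 B=26 C=21 D=57 E=18] open={R10,R11,R12,R13,R7,R9}
Step 21: reserve R14 A 5 -> on_hand[A=23 B=39 C=36 D=57 E=22] avail[A=18 B=26 C=21 D=57 E=18] open={R10,R11,R12,R13,R14,R7,R9}
Step 22: commit R13 -> on_hand[A=23 B=37 C=36 D=57 E=22] avail[A=18 B=26 C=21 D=57 E=18] open={R10,R11,R12,R14,R7,R9}
Step 23: commit R11 -> on_hand[A=23 B=37 C=28 D=57 E=22] avail[A=18 B=26 C=21 D=57 E=18] open={R10,R12,R14,R7,R9}
Step 24: reserve R15 E 8 -> on_hand[A=23 B=37 C=28 D=57 E=22] avail[A=18 B=26 C=21 D=57 E=10] open={R10,R12,R14,R15,R7,R9}
Open reservations: ['R10', 'R12', 'R14', 'R15', 'R7', 'R9'] -> 6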